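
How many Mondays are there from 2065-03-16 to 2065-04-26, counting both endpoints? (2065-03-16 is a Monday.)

6

2065-03-16 is a Monday; the first Monday on or after it is 2065-03-16.
From 2065-03-16 to 2065-04-26: 15 + 26 = 41 days (rest of March, April).
41 ÷ 7 = 5 full weeks with remainder 6, so 5 more Mondays after the first → 6.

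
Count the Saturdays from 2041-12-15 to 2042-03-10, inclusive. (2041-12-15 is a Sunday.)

12

2041-12-15 is a Sunday; the first Saturday on or after it is 2041-12-21 (6 days later).
From 2041-12-21 to 2042-03-10: 10 + 31 + 28 + 10 = 79 days (rest of December, January, February, March).
79 ÷ 7 = 11 full weeks with remainder 2, so 11 more Saturdays after the first → 12.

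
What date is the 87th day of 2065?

March 28, 2065

January has 31 days (87 − 31 = 56 remain).
February has 28 days (56 − 28 = 28 remain).
28 into March → March 28.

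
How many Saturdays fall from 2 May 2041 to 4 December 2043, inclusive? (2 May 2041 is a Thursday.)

2 May 2041 is a Thursday; the first Saturday on or after it is 4 May 2041 (2 days later).
From 4 May 2041 to 4 December 2043: 241 + 365 + 338 = 944 days (rest of 2041, 2042, to 4 December 2043 in 2043).
944 ÷ 7 = 134 full weeks with remainder 6, so 134 more Saturdays after the first → 135.

135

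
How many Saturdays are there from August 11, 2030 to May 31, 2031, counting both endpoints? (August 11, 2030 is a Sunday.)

August 11, 2030 is a Sunday; the first Saturday on or after it is August 17, 2030 (6 days later).
From August 17, 2030 to May 31, 2031: 14 + 30 + 31 + 30 + 31 + 31 + 28 + 31 + 30 + 31 = 287 days (rest of August, September, October, November, December, January, February, March, April, May).
287 ÷ 7 = 41 full weeks with remainder 0, so 41 more Saturdays after the first → 42.

42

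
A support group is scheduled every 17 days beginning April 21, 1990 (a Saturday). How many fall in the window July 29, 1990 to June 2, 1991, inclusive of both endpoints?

Occurrences land 17·i days after April 21, 1990 for i = 0, 1, 2, …
July 29, 1990 is 99 days after the start; 99 ÷ 17 = 5 remainder 14; since the remainder is 14, round up to i = 6. First occurrence in the window: #7 on August 1, 1990 (6×17 = 102 days in).
June 2, 1991 is 407 days after the start; 407 ÷ 17 = 23 remainder 16. Last occurrence in the window: #24 on May 17, 1991.
Occurrences #7 through #24: 18 in total.

18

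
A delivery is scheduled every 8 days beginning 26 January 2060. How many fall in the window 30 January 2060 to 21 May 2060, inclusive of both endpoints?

Occurrences land 8·i days after 26 January 2060 for i = 0, 1, 2, …
30 January 2060 is 4 days after the start; 4 ÷ 8 = 0 remainder 4; since the remainder is 4, round up to i = 1. First occurrence in the window: #2 on 3 February 2060 (1×8 = 8 days in).
21 May 2060 is 116 days after the start; 116 ÷ 8 = 14 remainder 4. Last occurrence in the window: #15 on 17 May 2060.
Occurrences #2 through #15: 14 in total.

14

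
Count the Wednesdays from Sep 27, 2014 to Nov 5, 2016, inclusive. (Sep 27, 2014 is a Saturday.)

110

Sep 27, 2014 is a Saturday; the first Wednesday on or after it is Oct 1, 2014 (4 days later).
From Oct 1, 2014 to Nov 5, 2016: 91 + 365 + 310 = 766 days (rest of 2014, 2015, to Nov 5, 2016 in 2016).
766 ÷ 7 = 109 full weeks with remainder 3, so 109 more Wednesdays after the first → 110.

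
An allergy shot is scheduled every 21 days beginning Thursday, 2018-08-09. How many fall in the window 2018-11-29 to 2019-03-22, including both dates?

Occurrences land 21·i days after 2018-08-09 for i = 0, 1, 2, …
2018-11-29 is 112 days after the start; 112 ÷ 21 = 5 remainder 7; since the remainder is 7, round up to i = 6. First occurrence in the window: #7 on 2018-12-13 (6×21 = 126 days in).
2019-03-22 is 225 days after the start; 225 ÷ 21 = 10 remainder 15. Last occurrence in the window: #11 on 2019-03-07.
Occurrences #7 through #11: 5 in total.

5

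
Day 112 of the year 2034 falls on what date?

2034-04-22

January has 31 days (112 − 31 = 81 remain).
February has 28 days (81 − 28 = 53 remain).
March has 31 days (53 − 31 = 22 remain).
22 into April → April 22.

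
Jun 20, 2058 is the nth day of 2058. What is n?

Days in months before Jun: 31 + 28 + 31 + 30 + 31 = 151.
Plus 20 days into Jun → day 171.

171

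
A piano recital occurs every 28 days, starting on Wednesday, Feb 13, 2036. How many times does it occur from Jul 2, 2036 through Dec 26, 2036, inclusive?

7

Occurrences land 28·i days after Feb 13, 2036 for i = 0, 1, 2, …
Jul 2, 2036 is 140 days after the start; 140 ÷ 28 = 5 remainder 0. First occurrence in the window: #6 on Jul 2, 2036 (5×28 = 140 days in).
Dec 26, 2036 is 317 days after the start; 317 ÷ 28 = 11 remainder 9. Last occurrence in the window: #12 on Dec 17, 2036.
Occurrences #6 through #12: 7 in total.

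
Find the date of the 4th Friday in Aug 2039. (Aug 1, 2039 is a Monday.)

Aug 2039 begins on a Monday, so the first Friday is Aug 5 (4 days later).
The 4th Friday is 3 weeks later: 5 + 21 = 26.

Aug 26, 2039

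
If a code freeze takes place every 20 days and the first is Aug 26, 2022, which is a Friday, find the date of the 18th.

Aug 1, 2023

The 18th occurrence is 17 intervals after the first: 17 × 20 = 340 days after Aug 26, 2022.
Aug has 31 days — 5 days to the end of Aug leaves 335.
Sep has 30 days (305 left).
Oct has 31 days (274 left).
Nov has 30 days (244 left).
Dec has 31 days (213 left).
Jan has 31 days (182 left).
Feb has 28 days (154 left).
Mar has 31 days (123 left).
Apr has 30 days (93 left).
May has 31 days (62 left).
Jun has 30 days (32 left).
Jul has 31 days (1 left).
1 day into Aug → Aug 1, 2023.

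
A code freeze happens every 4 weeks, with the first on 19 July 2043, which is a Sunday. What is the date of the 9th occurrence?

28 February 2044

The 9th occurrence is 8 intervals after the first: 8 × 28 = 224 days after 19 July 2043.
July has 31 days — 12 days to the end of July leaves 212.
August has 31 days (181 left).
September has 30 days (151 left).
October has 31 days (120 left).
November has 30 days (90 left).
December has 31 days (59 left).
January has 31 days (28 left).
28 days into February → 28 February 2044.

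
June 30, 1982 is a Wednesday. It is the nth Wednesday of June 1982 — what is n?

Day 30 falls in week ⌈30/7⌉ of the month.
Days 1–7 hold the 1st Wednesday, 8–14 the 2nd, 15–21 the 3rd, 22–28 the 4th, 29–31 the 5th.
30 is in the range for the 5th.

5th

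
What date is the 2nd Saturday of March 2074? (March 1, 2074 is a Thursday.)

2074-03-10

March 2074 begins on a Thursday, so the first Saturday is March 3 (2 days later).
The 2nd Saturday is 1 weeks later: 3 + 7 = 10.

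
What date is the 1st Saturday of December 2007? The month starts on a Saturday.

1 December 2007

December 2007 begins on a Saturday, so the first Saturday is December 1.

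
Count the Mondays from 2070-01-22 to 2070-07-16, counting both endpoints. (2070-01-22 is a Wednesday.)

25

2070-01-22 is a Wednesday; the first Monday on or after it is 2070-01-27 (5 days later).
From 2070-01-27 to 2070-07-16: 4 + 28 + 31 + 30 + 31 + 30 + 16 = 170 days (rest of January, February, March, April, May, June, July).
170 ÷ 7 = 24 full weeks with remainder 2, so 24 more Mondays after the first → 25.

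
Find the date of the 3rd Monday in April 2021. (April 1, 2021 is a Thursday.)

2021-04-19

April 2021 begins on a Thursday, so the first Monday is April 5 (4 days later).
The 3rd Monday is 2 weeks later: 5 + 14 = 19.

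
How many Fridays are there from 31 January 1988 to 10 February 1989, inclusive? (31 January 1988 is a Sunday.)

31 January 1988 is a Sunday; the first Friday on or after it is 5 February 1988 (5 days later).
From 5 February 1988 to 10 February 1989: 330 + 41 = 371 days (rest of 1988, to 10 February 1989 in 1989).
371 ÷ 7 = 53 full weeks with remainder 0, so 53 more Fridays after the first → 54.

54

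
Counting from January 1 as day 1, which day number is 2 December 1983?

Days in months before December: 31 + 28 + 31 + 30 + 31 + 30 + 31 + 31 + 30 + 31 + 30 = 334.
Plus 2 days into December → day 336.

336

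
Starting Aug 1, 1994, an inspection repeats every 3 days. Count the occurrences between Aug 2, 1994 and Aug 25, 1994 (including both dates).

8

Occurrences land 3·i days after Aug 1, 1994 for i = 0, 1, 2, …
Aug 2, 1994 is 1 day after the start; 1 ÷ 3 = 0 remainder 1; since the remainder is 1, round up to i = 1. First occurrence in the window: #2 on Aug 4, 1994 (1×3 = 3 days in).
Aug 25, 1994 is 24 days after the start; 24 ÷ 3 = 8 remainder 0. Last occurrence in the window: #9 on Aug 25, 1994.
Occurrences #2 through #9: 8 in total.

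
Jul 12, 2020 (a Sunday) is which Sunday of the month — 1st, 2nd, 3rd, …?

2nd

Day 12 falls in week ⌈12/7⌉ of the month.
Days 1–7 hold the 1st Sunday, 8–14 the 2nd, 15–21 the 3rd, 22–28 the 4th, 29–31 the 5th.
12 is in the range for the 2nd.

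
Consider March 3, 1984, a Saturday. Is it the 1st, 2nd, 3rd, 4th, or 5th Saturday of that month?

1st

Day 3 falls in week ⌈3/7⌉ of the month.
Days 1–7 hold the 1st Saturday, 8–14 the 2nd, 15–21 the 3rd, 22–28 the 4th, 29–31 the 5th.
3 is in the range for the 1st.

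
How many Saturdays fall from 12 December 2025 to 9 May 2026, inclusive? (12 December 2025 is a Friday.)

12 December 2025 is a Friday; the first Saturday on or after it is 13 December 2025 (1 day later).
From 13 December 2025 to 9 May 2026: 18 + 31 + 28 + 31 + 30 + 9 = 147 days (rest of December, January, February, March, April, May).
147 ÷ 7 = 21 full weeks with remainder 0, so 21 more Saturdays after the first → 22.

22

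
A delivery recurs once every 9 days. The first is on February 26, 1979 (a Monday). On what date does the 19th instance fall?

The 19th occurrence is 18 intervals after the first: 18 × 9 = 162 days after February 26, 1979.
February has 28 days — 2 days to the end of February leaves 160.
March has 31 days (129 left).
April has 30 days (99 left).
May has 31 days (68 left).
June has 30 days (38 left).
July has 31 days (7 left).
7 days into August → August 7, 1979.

August 7, 1979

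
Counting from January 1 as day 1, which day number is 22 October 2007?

Days in months before October: 31 + 28 + 31 + 30 + 31 + 30 + 31 + 31 + 30 = 273.
Plus 22 days into October → day 295.

295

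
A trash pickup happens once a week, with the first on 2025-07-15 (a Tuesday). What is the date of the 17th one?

The 17th occurrence is 16 intervals after the first: 16 × 7 = 112 days after 2025-07-15.
July has 31 days — 16 days to the end of July leaves 96.
August has 31 days (65 left).
September has 30 days (35 left).
October has 31 days (4 left).
4 days into November → 2025-11-04.

2025-11-04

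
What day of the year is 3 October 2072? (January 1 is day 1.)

Days in months before October: 31 + 29 + 31 + 30 + 31 + 30 + 31 + 31 + 30 = 274.
Plus 3 days into October → day 277.

277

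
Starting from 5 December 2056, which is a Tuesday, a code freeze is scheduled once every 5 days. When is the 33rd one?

The 33rd occurrence is 32 intervals after the first: 32 × 5 = 160 days after 5 December 2056.
December has 31 days — 26 days to the end of December leaves 134.
January has 31 days (103 left).
February has 28 days (75 left).
March has 31 days (44 left).
April has 30 days (14 left).
14 days into May → 14 May 2057.

14 May 2057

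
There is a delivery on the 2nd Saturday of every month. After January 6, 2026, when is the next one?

January 2026 starts on a Thursday; its first Saturday is the 3rd, so the 2nd Saturday is the 10th — January 10, 2026.
January 10, 2026 is after January 6, 2026, so that is the next one.

January 10, 2026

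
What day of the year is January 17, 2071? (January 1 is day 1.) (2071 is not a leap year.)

17

Plus 17 days into January → day 17.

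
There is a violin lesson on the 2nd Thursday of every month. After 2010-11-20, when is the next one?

2010-12-09

November 2010 starts on a Monday; its first Thursday is the 4th, so the 2nd Thursday is the 11th — 2010-11-11.
That is not after 2010-11-20, so look at December 2010.
December 2010 starts on a Wednesday; its first Thursday is the 2nd, so the 2nd Thursday is the 9th — 2010-12-09.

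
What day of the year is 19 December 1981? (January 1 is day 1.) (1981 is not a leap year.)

Days in months before December: 31 + 28 + 31 + 30 + 31 + 30 + 31 + 31 + 30 + 31 + 30 = 334.
Plus 19 days into December → day 353.

353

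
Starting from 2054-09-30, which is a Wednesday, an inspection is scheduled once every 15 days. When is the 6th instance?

2054-12-14

The 6th occurrence is 5 intervals after the first: 5 × 15 = 75 days after 2054-09-30.
September has 30 days — 0 days to the end of September leaves 75.
October has 31 days (44 left).
November has 30 days (14 left).
14 days into December → 2054-12-14.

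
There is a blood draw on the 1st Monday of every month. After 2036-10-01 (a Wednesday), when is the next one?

October 2036 starts on a Wednesday, so its 1st Monday is 2036-10-06 (5 days in).
2036-10-06 is after 2036-10-01, so that is the next one.

2036-10-06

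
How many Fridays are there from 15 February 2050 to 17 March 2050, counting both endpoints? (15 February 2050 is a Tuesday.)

15 February 2050 is a Tuesday; the first Friday on or after it is 18 February 2050 (3 days later).
From 18 February 2050 to 17 March 2050: 10 + 17 = 27 days (rest of February, March).
27 ÷ 7 = 3 full weeks with remainder 6, so 3 more Fridays after the first → 4.

4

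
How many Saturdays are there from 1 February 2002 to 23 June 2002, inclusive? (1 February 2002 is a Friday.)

1 February 2002 is a Friday; the first Saturday on or after it is 2 February 2002 (1 day later).
From 2 February 2002 to 23 June 2002: 26 + 31 + 30 + 31 + 23 = 141 days (rest of February, March, April, May, June).
141 ÷ 7 = 20 full weeks with remainder 1, so 20 more Saturdays after the first → 21.

21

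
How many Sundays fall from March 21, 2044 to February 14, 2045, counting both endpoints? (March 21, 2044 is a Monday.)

47

March 21, 2044 is a Monday; the first Sunday on or after it is March 27, 2044 (6 days later).
From March 27, 2044 to February 14, 2045: 279 + 45 = 324 days (rest of 2044, to February 14, 2045 in 2045).
324 ÷ 7 = 46 full weeks with remainder 2, so 46 more Sundays after the first → 47.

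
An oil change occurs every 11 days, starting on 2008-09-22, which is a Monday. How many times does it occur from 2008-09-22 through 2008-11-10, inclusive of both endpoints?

Occurrences land 11·i days after 2008-09-22 for i = 0, 1, 2, …
The window opens on the start date, so the first occurrence inside is #1 on 2008-09-22.
2008-11-10 is 49 days after the start; 49 ÷ 11 = 4 remainder 5. Last occurrence in the window: #5 on 2008-11-05.
Occurrences #1 through #5: 5 in total.

5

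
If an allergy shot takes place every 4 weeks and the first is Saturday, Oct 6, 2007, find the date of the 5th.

Jan 26, 2008

The 5th occurrence is 4 intervals after the first: 4 × 28 = 112 days after Oct 6, 2007.
Oct has 31 days — 25 days to the end of Oct leaves 87.
Nov has 30 days (57 left).
Dec has 31 days (26 left).
26 days into Jan → Jan 26, 2008.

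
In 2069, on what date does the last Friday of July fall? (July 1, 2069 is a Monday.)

2069-07-26

July 2069 begins on a Monday, so the first Friday is July 5 (4 days later).
July 2069 has 31 days. Adding weeks: 5, 12, 19, 26 — the last one ≤ 31 is the 26th.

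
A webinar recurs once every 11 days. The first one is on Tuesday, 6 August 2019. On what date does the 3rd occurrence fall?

The 3rd occurrence is 2 intervals after the first: 2 × 11 = 22 days after 6 August 2019.
22 days later is 28 August 2019.

28 August 2019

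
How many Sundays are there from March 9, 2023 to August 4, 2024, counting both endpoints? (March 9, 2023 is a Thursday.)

March 9, 2023 is a Thursday; the first Sunday on or after it is March 12, 2023 (3 days later).
From March 12, 2023 to August 4, 2024: 294 + 217 = 511 days (rest of 2023, to August 4, 2024 in 2024).
511 ÷ 7 = 73 full weeks with remainder 0, so 73 more Sundays after the first → 74.

74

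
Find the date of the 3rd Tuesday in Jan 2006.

Jan 17, 2006

The first Tuesday of Jan 2006 is Jan 3.
The 3rd Tuesday is 2 weeks later: 3 + 14 = 17.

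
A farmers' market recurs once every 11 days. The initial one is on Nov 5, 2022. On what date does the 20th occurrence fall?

Jun 2, 2023

The 20th occurrence is 19 intervals after the first: 19 × 11 = 209 days after Nov 5, 2022.
Nov has 30 days — 25 days to the end of Nov leaves 184.
Dec has 31 days (153 left).
Jan has 31 days (122 left).
Feb has 28 days (94 left).
Mar has 31 days (63 left).
Apr has 30 days (33 left).
May has 31 days (2 left).
2 days into Jun → Jun 2, 2023.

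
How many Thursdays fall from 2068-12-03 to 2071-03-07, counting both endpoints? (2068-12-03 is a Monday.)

118

2068-12-03 is a Monday; the first Thursday on or after it is 2068-12-06 (3 days later).
From 2068-12-06 to 2071-03-07: 25 + 365 + 365 + 66 = 821 days (rest of 2068, 2069, 2070, to 2071-03-07 in 2071).
821 ÷ 7 = 117 full weeks with remainder 2, so 117 more Thursdays after the first → 118.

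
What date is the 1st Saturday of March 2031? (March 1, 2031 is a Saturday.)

1 March 2031

March 2031 begins on a Saturday, so the first Saturday is March 1.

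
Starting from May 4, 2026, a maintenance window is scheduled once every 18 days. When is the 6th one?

Aug 2, 2026

The 6th occurrence is 5 intervals after the first: 5 × 18 = 90 days after May 4, 2026.
May has 31 days — 27 days to the end of May leaves 63.
Jun has 30 days (33 left).
Jul has 31 days (2 left).
2 days into Aug → Aug 2, 2026.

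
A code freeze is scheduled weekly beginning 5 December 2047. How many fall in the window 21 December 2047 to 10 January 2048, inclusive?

Occurrences land 7·i days after 5 December 2047 for i = 0, 1, 2, …
21 December 2047 is 16 days after the start; 16 ÷ 7 = 2 remainder 2; since the remainder is 2, round up to i = 3. First occurrence in the window: #4 on 26 December 2047 (3×7 = 21 days in).
10 January 2048 is 36 days after the start; 36 ÷ 7 = 5 remainder 1. Last occurrence in the window: #6 on 9 January 2048.
Occurrences #4 through #6: 3 in total.

3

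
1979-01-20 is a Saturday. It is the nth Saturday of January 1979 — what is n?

Day 20 falls in week ⌈20/7⌉ of the month.
Days 1–7 hold the 1st Saturday, 8–14 the 2nd, 15–21 the 3rd, 22–28 the 4th, 29–31 the 5th.
20 is in the range for the 3rd.

3rd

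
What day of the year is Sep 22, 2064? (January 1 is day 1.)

266

Days in months before Sep: 31 + 29 + 31 + 30 + 31 + 30 + 31 + 31 = 244.
Plus 22 days into Sep → day 266.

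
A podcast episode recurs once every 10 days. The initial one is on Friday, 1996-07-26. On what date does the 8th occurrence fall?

1996-10-04

The 8th occurrence is 7 intervals after the first: 7 × 10 = 70 days after 1996-07-26.
July has 31 days — 5 days to the end of July leaves 65.
August has 31 days (34 left).
September has 30 days (4 left).
4 days into October → 1996-10-04.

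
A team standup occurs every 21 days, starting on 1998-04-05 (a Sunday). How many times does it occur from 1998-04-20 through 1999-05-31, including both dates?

20

Occurrences land 21·i days after 1998-04-05 for i = 0, 1, 2, …
1998-04-20 is 15 days after the start; 15 ÷ 21 = 0 remainder 15; since the remainder is 15, round up to i = 1. First occurrence in the window: #2 on 1998-04-26 (1×21 = 21 days in).
1999-05-31 is 421 days after the start; 421 ÷ 21 = 20 remainder 1. Last occurrence in the window: #21 on 1999-05-30.
Occurrences #2 through #21: 20 in total.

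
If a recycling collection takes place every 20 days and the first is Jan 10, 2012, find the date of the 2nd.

The 2nd occurrence is 1 interval after the first: 1 × 20 = 20 days after Jan 10, 2012.
20 days later is Jan 30, 2012.

Jan 30, 2012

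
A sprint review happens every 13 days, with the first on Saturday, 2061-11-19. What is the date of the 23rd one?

2062-09-01

The 23rd occurrence is 22 intervals after the first: 22 × 13 = 286 days after 2061-11-19.
November has 30 days — 11 days to the end of November leaves 275.
December has 31 days (244 left).
January has 31 days (213 left).
February has 28 days (185 left).
March has 31 days (154 left).
April has 30 days (124 left).
May has 31 days (93 left).
June has 30 days (63 left).
July has 31 days (32 left).
August has 31 days (1 left).
1 day into September → 2062-09-01.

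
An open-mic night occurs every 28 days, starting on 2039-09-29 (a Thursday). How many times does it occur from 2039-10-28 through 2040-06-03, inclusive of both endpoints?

7

Occurrences land 28·i days after 2039-09-29 for i = 0, 1, 2, …
2039-10-28 is 29 days after the start; 29 ÷ 28 = 1 remainder 1; since the remainder is 1, round up to i = 2. First occurrence in the window: #3 on 2039-11-24 (2×28 = 56 days in).
2040-06-03 is 248 days after the start; 248 ÷ 28 = 8 remainder 24. Last occurrence in the window: #9 on 2040-05-10.
Occurrences #3 through #9: 7 in total.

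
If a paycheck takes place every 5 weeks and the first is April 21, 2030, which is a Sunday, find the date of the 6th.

October 13, 2030

The 6th occurrence is 5 intervals after the first: 5 × 35 = 175 days after April 21, 2030.
April has 30 days — 9 days to the end of April leaves 166.
May has 31 days (135 left).
June has 30 days (105 left).
July has 31 days (74 left).
August has 31 days (43 left).
September has 30 days (13 left).
13 days into October → October 13, 2030.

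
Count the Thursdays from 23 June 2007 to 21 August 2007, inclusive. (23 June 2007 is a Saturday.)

8

23 June 2007 is a Saturday; the first Thursday on or after it is 28 June 2007 (5 days later).
From 28 June 2007 to 21 August 2007: 2 + 31 + 21 = 54 days (rest of June, July, August).
54 ÷ 7 = 7 full weeks with remainder 5, so 7 more Thursdays after the first → 8.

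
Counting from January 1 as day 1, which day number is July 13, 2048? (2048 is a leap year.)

Days in months before July: 31 + 29 + 31 + 30 + 31 + 30 = 182.
Plus 13 days into July → day 195.

195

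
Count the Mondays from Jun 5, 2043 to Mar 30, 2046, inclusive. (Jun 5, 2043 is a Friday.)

Jun 5, 2043 is a Friday; the first Monday on or after it is Jun 8, 2043 (3 days later).
From Jun 8, 2043 to Mar 30, 2046: 206 + 366 + 365 + 89 = 1026 days (rest of 2043, 2044, 2045, to Mar 30, 2046 in 2046).
1026 ÷ 7 = 146 full weeks with remainder 4, so 146 more Mondays after the first → 147.

147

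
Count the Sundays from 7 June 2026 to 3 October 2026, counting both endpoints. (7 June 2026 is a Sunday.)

17

7 June 2026 is a Sunday; the first Sunday on or after it is 7 June 2026.
From 7 June 2026 to 3 October 2026: 23 + 31 + 31 + 30 + 3 = 118 days (rest of June, July, August, September, October).
118 ÷ 7 = 16 full weeks with remainder 6, so 16 more Sundays after the first → 17.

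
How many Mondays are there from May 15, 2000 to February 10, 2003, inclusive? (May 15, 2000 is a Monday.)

May 15, 2000 is a Monday; the first Monday on or after it is May 15, 2000.
From May 15, 2000 to February 10, 2003: 230 + 365 + 365 + 41 = 1001 days (rest of 2000, 2001, 2002, to February 10, 2003 in 2003).
1001 ÷ 7 = 143 full weeks with remainder 0, so 143 more Mondays after the first → 144.

144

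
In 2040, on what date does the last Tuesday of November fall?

November 2040 begins on a Thursday, so the first Tuesday is November 6 (5 days later).
November 2040 has 30 days. Adding weeks: 6, 13, 20, 27 — the last one ≤ 30 is the 27th.

2040-11-27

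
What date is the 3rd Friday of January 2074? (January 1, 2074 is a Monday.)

2074-01-19

January 2074 begins on a Monday, so the first Friday is January 5 (4 days later).
The 3rd Friday is 2 weeks later: 5 + 14 = 19.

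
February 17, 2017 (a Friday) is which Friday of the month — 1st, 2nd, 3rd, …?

3rd

Day 17 falls in week ⌈17/7⌉ of the month.
Days 1–7 hold the 1st Friday, 8–14 the 2nd, 15–21 the 3rd, 22–28 the 4th, 29–31 the 5th.
17 is in the range for the 3rd.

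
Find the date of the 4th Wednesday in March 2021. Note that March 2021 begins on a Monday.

March 2021 begins on a Monday, so the first Wednesday is March 3 (2 days later).
The 4th Wednesday is 3 weeks later: 3 + 21 = 24.

March 24, 2021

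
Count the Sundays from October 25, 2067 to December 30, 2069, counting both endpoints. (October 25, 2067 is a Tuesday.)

October 25, 2067 is a Tuesday; the first Sunday on or after it is October 30, 2067 (5 days later).
From October 30, 2067 to December 30, 2069: 62 + 366 + 364 = 792 days (rest of 2067, 2068, to December 30, 2069 in 2069).
792 ÷ 7 = 113 full weeks with remainder 1, so 113 more Sundays after the first → 114.

114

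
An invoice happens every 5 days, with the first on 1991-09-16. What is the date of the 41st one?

1992-04-03

The 41st occurrence is 40 intervals after the first: 40 × 5 = 200 days after 1991-09-16.
September has 30 days — 14 days to the end of September leaves 186.
October has 31 days (155 left).
November has 30 days (125 left).
December has 31 days (94 left).
January has 31 days (63 left).
February has 29 days (34 left).
March has 31 days (3 left).
3 days into April → 1992-04-03.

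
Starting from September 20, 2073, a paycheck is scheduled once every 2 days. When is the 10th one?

October 8, 2073

The 10th occurrence is 9 intervals after the first: 9 × 2 = 18 days after September 20, 2073.
September has 30 days — 10 days to the end of September leaves 8.
8 days into October → October 8, 2073.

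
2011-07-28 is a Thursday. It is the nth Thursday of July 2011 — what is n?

Day 28 falls in week ⌈28/7⌉ of the month.
Days 1–7 hold the 1st Thursday, 8–14 the 2nd, 15–21 the 3rd, 22–28 the 4th, 29–31 the 5th.
28 is in the range for the 4th.

4th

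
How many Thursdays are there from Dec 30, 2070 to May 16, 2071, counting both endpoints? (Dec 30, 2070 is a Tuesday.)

20

Dec 30, 2070 is a Tuesday; the first Thursday on or after it is Jan 1, 2071 (2 days later).
From Jan 1, 2071 to May 16, 2071: 30 + 28 + 31 + 30 + 16 = 135 days (rest of Jan, Feb, Mar, Apr, May).
135 ÷ 7 = 19 full weeks with remainder 2, so 19 more Thursdays after the first → 20.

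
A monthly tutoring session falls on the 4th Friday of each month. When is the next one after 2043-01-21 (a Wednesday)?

2043-01-23

January 2043 starts on a Thursday; its first Friday is the 2nd, so the 4th Friday is the 23rd — 2043-01-23.
2043-01-23 is after 2043-01-21, so that is the next one.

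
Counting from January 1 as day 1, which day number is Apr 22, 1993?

Days in months before Apr: 31 + 28 + 31 = 90.
Plus 22 days into Apr → day 112.

112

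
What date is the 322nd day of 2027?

2027-11-18

January has 31 days (322 − 31 = 291 remain).
February has 28 days (291 − 28 = 263 remain).
March has 31 days (263 − 31 = 232 remain).
April has 30 days (232 − 30 = 202 remain).
May has 31 days (202 − 31 = 171 remain).
June has 30 days (171 − 30 = 141 remain).
July has 31 days (141 − 31 = 110 remain).
August has 31 days (110 − 31 = 79 remain).
September has 30 days (79 − 30 = 49 remain).
October has 31 days (49 − 31 = 18 remain).
18 into November → November 18.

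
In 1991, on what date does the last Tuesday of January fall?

January 1991 begins on a Tuesday, so the first Tuesday is January 1.
January 1991 has 31 days. Adding weeks: 1, 8, 15, 22, 29 — the last one ≤ 31 is the 29th.

1991-01-29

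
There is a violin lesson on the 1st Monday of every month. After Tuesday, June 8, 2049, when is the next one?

July 5, 2049

June 2049 starts on a Tuesday, so its 1st Monday is June 7, 2049 (6 days in).
That is not after June 8, 2049, so look at July 2049.
July 2049 starts on a Thursday, so its 1st Monday is July 5, 2049 (4 days in).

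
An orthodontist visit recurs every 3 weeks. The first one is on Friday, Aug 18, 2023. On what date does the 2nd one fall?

Sep 8, 2023

The 2nd occurrence is 1 interval after the first: 1 × 21 = 21 days after Aug 18, 2023.
Aug has 31 days — 13 days to the end of Aug leaves 8.
8 days into Sep → Sep 8, 2023.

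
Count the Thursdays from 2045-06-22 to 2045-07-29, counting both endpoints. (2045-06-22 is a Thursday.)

6

2045-06-22 is a Thursday; the first Thursday on or after it is 2045-06-22.
From 2045-06-22 to 2045-07-29: 8 + 29 = 37 days (rest of June, July).
37 ÷ 7 = 5 full weeks with remainder 2, so 5 more Thursdays after the first → 6.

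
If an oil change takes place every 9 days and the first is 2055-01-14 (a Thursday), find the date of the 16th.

The 16th occurrence is 15 intervals after the first: 15 × 9 = 135 days after 2055-01-14.
January has 31 days — 17 days to the end of January leaves 118.
February has 28 days (90 left).
March has 31 days (59 left).
April has 30 days (29 left).
29 days into May → 2055-05-29.

2055-05-29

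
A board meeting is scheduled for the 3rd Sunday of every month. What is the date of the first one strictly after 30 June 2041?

21 July 2041

June 2041 starts on a Saturday; its first Sunday is the 2nd, so the 3rd Sunday is the 16th — 16 June 2041.
That is not after 30 June 2041, so look at July 2041.
July 2041 starts on a Monday; its first Sunday is the 7th, so the 3rd Sunday is the 21st — 21 July 2041.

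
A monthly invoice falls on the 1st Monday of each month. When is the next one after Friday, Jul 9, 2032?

Jul 2032 starts on a Thursday, so its 1st Monday is Jul 5, 2032 (4 days in).
That is not after Jul 9, 2032, so look at Aug 2032.
Aug 2032 starts on a Sunday, so its 1st Monday is Aug 2, 2032 (1 day in).

Aug 2, 2032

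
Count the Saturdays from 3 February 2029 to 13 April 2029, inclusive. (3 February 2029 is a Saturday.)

3 February 2029 is a Saturday; the first Saturday on or after it is 3 February 2029.
From 3 February 2029 to 13 April 2029: 25 + 31 + 13 = 69 days (rest of February, March, April).
69 ÷ 7 = 9 full weeks with remainder 6, so 9 more Saturdays after the first → 10.

10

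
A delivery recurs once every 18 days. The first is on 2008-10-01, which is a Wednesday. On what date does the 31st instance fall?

2010-03-25

The 31st occurrence is 30 intervals after the first: 30 × 18 = 540 days after 2008-10-01.
October has 31 days — 30 days to the end of October leaves 510.
From end of October to end of 2008 is 61 days (449 left).
2009 has 365 days (84 left).
January has 31 days (53 left).
February has 28 days (25 left).
25 days into March → 2010-03-25.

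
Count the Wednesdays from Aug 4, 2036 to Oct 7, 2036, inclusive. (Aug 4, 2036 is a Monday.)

Aug 4, 2036 is a Monday; the first Wednesday on or after it is Aug 6, 2036 (2 days later).
From Aug 6, 2036 to Oct 7, 2036: 25 + 30 + 7 = 62 days (rest of Aug, Sep, Oct).
62 ÷ 7 = 8 full weeks with remainder 6, so 8 more Wednesdays after the first → 9.

9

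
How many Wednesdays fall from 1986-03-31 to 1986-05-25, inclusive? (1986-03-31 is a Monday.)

8

1986-03-31 is a Monday; the first Wednesday on or after it is 1986-04-02 (2 days later).
From 1986-04-02 to 1986-05-25: 28 + 25 = 53 days (rest of April, May).
53 ÷ 7 = 7 full weeks with remainder 4, so 7 more Wednesdays after the first → 8.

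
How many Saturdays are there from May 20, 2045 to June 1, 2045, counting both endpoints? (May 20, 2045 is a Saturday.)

May 20, 2045 is a Saturday; the first Saturday on or after it is May 20, 2045.
From May 20, 2045 to June 1, 2045: 11 + 1 = 12 days (rest of May, June).
12 ÷ 7 = 1 full weeks with remainder 5, so 1 more Saturdays after the first → 2.

2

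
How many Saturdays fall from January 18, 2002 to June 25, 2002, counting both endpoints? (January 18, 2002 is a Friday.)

January 18, 2002 is a Friday; the first Saturday on or after it is January 19, 2002 (1 day later).
From January 19, 2002 to June 25, 2002: 12 + 28 + 31 + 30 + 31 + 25 = 157 days (rest of January, February, March, April, May, June).
157 ÷ 7 = 22 full weeks with remainder 3, so 22 more Saturdays after the first → 23.

23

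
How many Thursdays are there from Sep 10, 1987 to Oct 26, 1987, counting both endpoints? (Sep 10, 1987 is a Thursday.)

7

Sep 10, 1987 is a Thursday; the first Thursday on or after it is Sep 10, 1987.
From Sep 10, 1987 to Oct 26, 1987: 20 + 26 = 46 days (rest of Sep, Oct).
46 ÷ 7 = 6 full weeks with remainder 4, so 6 more Thursdays after the first → 7.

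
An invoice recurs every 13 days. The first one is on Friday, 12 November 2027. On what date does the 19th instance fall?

The 19th occurrence is 18 intervals after the first: 18 × 13 = 234 days after 12 November 2027.
November has 30 days — 18 days to the end of November leaves 216.
December has 31 days (185 left).
January has 31 days (154 left).
February has 29 days (125 left).
March has 31 days (94 left).
April has 30 days (64 left).
May has 31 days (33 left).
June has 30 days (3 left).
3 days into July → 3 July 2028.

3 July 2028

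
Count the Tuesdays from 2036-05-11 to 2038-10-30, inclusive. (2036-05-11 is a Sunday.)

129

2036-05-11 is a Sunday; the first Tuesday on or after it is 2036-05-13 (2 days later).
From 2036-05-13 to 2038-10-30: 232 + 365 + 303 = 900 days (rest of 2036, 2037, to 2038-10-30 in 2038).
900 ÷ 7 = 128 full weeks with remainder 4, so 128 more Tuesdays after the first → 129.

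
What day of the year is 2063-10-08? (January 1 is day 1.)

Days in months before October: 31 + 28 + 31 + 30 + 31 + 30 + 31 + 31 + 30 = 273.
Plus 8 days into October → day 281.

281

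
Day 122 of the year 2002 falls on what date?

2 May 2002

January has 31 days (122 − 31 = 91 remain).
February has 28 days (91 − 28 = 63 remain).
March has 31 days (63 − 31 = 32 remain).
April has 30 days (32 − 30 = 2 remain).
2 into May → May 2.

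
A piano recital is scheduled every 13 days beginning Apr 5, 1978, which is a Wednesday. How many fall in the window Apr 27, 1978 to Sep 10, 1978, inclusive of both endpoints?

Occurrences land 13·i days after Apr 5, 1978 for i = 0, 1, 2, …
Apr 27, 1978 is 22 days after the start; 22 ÷ 13 = 1 remainder 9; since the remainder is 9, round up to i = 2. First occurrence in the window: #3 on May 1, 1978 (2×13 = 26 days in).
Sep 10, 1978 is 158 days after the start; 158 ÷ 13 = 12 remainder 2. Last occurrence in the window: #13 on Sep 8, 1978.
Occurrences #3 through #13: 11 in total.

11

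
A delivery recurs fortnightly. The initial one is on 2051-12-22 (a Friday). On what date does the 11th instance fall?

The 11th occurrence is 10 intervals after the first: 10 × 14 = 140 days after 2051-12-22.
December has 31 days — 9 days to the end of December leaves 131.
January has 31 days (100 left).
February has 29 days (71 left).
March has 31 days (40 left).
April has 30 days (10 left).
10 days into May → 2052-05-10.

2052-05-10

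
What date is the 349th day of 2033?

December 15, 2033

January has 31 days (349 − 31 = 318 remain).
February has 28 days (318 − 28 = 290 remain).
March has 31 days (290 − 31 = 259 remain).
April has 30 days (259 − 30 = 229 remain).
May has 31 days (229 − 31 = 198 remain).
June has 30 days (198 − 30 = 168 remain).
July has 31 days (168 − 31 = 137 remain).
August has 31 days (137 − 31 = 106 remain).
September has 30 days (106 − 30 = 76 remain).
October has 31 days (76 − 31 = 45 remain).
November has 30 days (45 − 30 = 15 remain).
15 into December → December 15.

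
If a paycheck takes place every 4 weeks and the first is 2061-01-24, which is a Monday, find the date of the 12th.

2061-11-28

The 12th occurrence is 11 intervals after the first: 11 × 28 = 308 days after 2061-01-24.
January has 31 days — 7 days to the end of January leaves 301.
February has 28 days (273 left).
March has 31 days (242 left).
April has 30 days (212 left).
May has 31 days (181 left).
June has 30 days (151 left).
July has 31 days (120 left).
August has 31 days (89 left).
September has 30 days (59 left).
October has 31 days (28 left).
28 days into November → 2061-11-28.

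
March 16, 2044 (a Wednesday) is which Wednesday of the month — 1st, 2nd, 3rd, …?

Day 16 falls in week ⌈16/7⌉ of the month.
Days 1–7 hold the 1st Wednesday, 8–14 the 2nd, 15–21 the 3rd, 22–28 the 4th, 29–31 the 5th.
16 is in the range for the 3rd.

3rd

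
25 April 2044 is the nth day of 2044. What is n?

Days in months before April: 31 + 29 + 31 = 91.
Plus 25 days into April → day 116.

116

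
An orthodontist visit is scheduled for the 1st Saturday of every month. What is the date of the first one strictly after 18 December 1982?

1 January 1983

December 1982 starts on a Wednesday, so its 1st Saturday is 4 December 1982 (3 days in).
That is not after 18 December 1982, so look at January 1983.
January 1983 starts on a Saturday, so its 1st Saturday is 1 January 1983.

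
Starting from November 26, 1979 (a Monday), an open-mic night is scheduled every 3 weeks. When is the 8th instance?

The 8th occurrence is 7 intervals after the first: 7 × 21 = 147 days after November 26, 1979.
November has 30 days — 4 days to the end of November leaves 143.
December has 31 days (112 left).
January has 31 days (81 left).
February has 29 days (52 left).
March has 31 days (21 left).
21 days into April → April 21, 1980.

April 21, 1980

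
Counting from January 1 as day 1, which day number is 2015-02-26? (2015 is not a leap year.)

57

Days in months before February: 31 = 31.
Plus 26 days into February → day 57.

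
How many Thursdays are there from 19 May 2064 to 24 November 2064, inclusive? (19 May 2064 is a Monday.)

27

19 May 2064 is a Monday; the first Thursday on or after it is 22 May 2064 (3 days later).
From 22 May 2064 to 24 November 2064: 9 + 30 + 31 + 31 + 30 + 31 + 24 = 186 days (rest of May, June, July, August, September, October, November).
186 ÷ 7 = 26 full weeks with remainder 4, so 26 more Thursdays after the first → 27.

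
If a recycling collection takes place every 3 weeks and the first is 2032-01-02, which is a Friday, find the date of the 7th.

The 7th occurrence is 6 intervals after the first: 6 × 21 = 126 days after 2032-01-02.
January has 31 days — 29 days to the end of January leaves 97.
February has 29 days (68 left).
March has 31 days (37 left).
April has 30 days (7 left).
7 days into May → 2032-05-07.

2032-05-07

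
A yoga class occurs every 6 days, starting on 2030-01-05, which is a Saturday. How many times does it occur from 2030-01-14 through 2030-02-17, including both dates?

Occurrences land 6·i days after 2030-01-05 for i = 0, 1, 2, …
2030-01-14 is 9 days after the start; 9 ÷ 6 = 1 remainder 3; since the remainder is 3, round up to i = 2. First occurrence in the window: #3 on 2030-01-17 (2×6 = 12 days in).
2030-02-17 is 43 days after the start; 43 ÷ 6 = 7 remainder 1. Last occurrence in the window: #8 on 2030-02-16.
Occurrences #3 through #8: 6 in total.

6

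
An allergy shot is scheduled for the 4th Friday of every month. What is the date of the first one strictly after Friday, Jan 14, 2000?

Jan 28, 2000

Jan 2000 starts on a Saturday; its first Friday is the 7th, so the 4th Friday is the 28th — Jan 28, 2000.
Jan 28, 2000 is after Jan 14, 2000, so that is the next one.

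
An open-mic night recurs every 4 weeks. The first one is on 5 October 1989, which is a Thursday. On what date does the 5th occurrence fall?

25 January 1990

The 5th occurrence is 4 intervals after the first: 4 × 28 = 112 days after 5 October 1989.
October has 31 days — 26 days to the end of October leaves 86.
November has 30 days (56 left).
December has 31 days (25 left).
25 days into January → 25 January 1990.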